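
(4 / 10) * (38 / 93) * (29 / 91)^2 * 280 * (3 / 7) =511328 / 256711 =1.99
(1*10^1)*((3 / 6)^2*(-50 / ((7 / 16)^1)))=-2000 / 7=-285.71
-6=-6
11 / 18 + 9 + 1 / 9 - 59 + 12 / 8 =-430 / 9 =-47.78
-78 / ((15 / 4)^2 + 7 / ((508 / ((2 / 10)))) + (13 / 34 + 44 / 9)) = -121249440 / 30058199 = -4.03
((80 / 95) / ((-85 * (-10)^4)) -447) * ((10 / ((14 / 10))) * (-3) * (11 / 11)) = 2707143756 / 282625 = 9578.57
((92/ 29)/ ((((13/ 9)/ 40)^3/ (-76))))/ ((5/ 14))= -913412505600/ 63713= -14336360.01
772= 772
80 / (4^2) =5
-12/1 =-12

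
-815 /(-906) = 815 /906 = 0.90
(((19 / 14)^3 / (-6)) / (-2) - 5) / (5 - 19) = 0.34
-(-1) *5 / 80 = 1 / 16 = 0.06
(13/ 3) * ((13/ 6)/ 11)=169/ 198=0.85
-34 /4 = -17 /2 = -8.50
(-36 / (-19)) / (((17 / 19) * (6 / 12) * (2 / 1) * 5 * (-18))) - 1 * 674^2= -38613462 / 85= -454276.02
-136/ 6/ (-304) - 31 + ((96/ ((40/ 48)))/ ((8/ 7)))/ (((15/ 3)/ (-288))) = -33270931/ 5700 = -5837.01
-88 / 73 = -1.21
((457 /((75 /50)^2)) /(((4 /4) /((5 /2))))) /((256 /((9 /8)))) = 2285 /1024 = 2.23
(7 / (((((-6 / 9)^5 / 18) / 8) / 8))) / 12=-5103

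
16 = 16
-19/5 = -3.80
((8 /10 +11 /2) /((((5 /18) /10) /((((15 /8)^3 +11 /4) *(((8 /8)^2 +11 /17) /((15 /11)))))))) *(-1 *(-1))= 69606999 /27200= 2559.08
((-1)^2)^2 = 1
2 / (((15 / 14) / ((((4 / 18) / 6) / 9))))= 28 / 3645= 0.01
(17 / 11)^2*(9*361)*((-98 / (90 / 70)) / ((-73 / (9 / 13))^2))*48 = -278262970272 / 108972721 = -2553.51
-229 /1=-229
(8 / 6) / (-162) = -2 / 243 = -0.01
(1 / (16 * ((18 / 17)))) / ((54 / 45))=0.05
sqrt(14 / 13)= sqrt(182) / 13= 1.04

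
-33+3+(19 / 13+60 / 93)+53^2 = 1120786 / 403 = 2781.11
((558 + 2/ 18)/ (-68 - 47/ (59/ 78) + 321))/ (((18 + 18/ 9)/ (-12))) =-296357/ 168915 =-1.75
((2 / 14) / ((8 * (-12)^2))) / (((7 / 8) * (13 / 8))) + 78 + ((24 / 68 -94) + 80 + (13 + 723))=156006413 / 194922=800.35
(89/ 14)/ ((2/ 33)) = 2937/ 28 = 104.89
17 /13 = 1.31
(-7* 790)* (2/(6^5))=-1.42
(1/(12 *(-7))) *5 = -5/84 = -0.06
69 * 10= 690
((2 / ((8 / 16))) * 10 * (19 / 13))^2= 577600 / 169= 3417.75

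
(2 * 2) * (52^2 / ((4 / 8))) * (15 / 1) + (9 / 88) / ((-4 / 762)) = 57105051 / 176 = 324460.52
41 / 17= 2.41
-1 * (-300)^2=-90000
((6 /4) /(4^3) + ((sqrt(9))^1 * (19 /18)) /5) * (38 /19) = 1261 /960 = 1.31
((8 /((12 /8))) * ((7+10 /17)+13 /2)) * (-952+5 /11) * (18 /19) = -240657264 /3553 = -67733.54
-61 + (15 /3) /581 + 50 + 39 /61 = -366887 /35441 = -10.35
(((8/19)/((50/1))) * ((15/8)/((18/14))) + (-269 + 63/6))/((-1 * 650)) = 73669/185250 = 0.40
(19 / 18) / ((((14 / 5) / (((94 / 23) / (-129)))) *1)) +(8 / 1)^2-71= -2621359 / 373842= -7.01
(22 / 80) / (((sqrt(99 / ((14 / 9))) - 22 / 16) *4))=77 / 50300 + 9 *sqrt(154) / 12575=0.01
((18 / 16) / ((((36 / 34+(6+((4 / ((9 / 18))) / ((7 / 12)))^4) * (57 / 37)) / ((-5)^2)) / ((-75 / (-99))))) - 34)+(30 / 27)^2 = -237347243260273 / 7243917132672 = -32.77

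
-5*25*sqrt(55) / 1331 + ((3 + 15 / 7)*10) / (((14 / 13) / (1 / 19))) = 2340 / 931 - 125*sqrt(55) / 1331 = 1.82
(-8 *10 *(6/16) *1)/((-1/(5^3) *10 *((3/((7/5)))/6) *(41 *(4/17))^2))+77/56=21277/1681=12.66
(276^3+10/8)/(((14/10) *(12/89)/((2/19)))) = 37423747505/3192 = 11724231.67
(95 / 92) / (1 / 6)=285 / 46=6.20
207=207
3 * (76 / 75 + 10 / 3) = 13.04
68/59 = 1.15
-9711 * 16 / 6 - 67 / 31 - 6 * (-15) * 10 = -774943 / 31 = -24998.16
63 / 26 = 2.42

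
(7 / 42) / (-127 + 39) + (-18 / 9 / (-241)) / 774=-30913 / 16414992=-0.00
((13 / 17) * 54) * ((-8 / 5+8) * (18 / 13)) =31104 / 85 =365.93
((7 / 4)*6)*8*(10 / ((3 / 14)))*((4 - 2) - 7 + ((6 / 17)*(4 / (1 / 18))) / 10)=-163856 / 17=-9638.59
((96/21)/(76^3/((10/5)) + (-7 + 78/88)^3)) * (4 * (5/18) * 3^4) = 245329920/130741804781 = 0.00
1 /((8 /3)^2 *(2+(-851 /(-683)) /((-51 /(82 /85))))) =26647245 /374516992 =0.07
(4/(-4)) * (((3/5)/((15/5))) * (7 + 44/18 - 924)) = 8231/45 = 182.91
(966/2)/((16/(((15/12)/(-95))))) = -483/1216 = -0.40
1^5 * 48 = 48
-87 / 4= -21.75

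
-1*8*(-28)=224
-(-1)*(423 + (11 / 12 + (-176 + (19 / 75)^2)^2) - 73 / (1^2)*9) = 3888041791909 / 126562500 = 30720.33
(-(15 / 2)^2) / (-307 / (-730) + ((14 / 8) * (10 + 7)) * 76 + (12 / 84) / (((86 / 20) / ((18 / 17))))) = -140077875 / 5631642886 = -0.02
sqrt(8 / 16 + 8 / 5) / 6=sqrt(210) / 60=0.24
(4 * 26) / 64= 13 / 8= 1.62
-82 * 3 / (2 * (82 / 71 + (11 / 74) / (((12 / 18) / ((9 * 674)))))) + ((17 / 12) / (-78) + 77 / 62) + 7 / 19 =5886856598453 / 3921087402648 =1.50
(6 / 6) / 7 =1 / 7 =0.14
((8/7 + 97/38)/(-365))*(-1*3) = 2949/97090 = 0.03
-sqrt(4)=-2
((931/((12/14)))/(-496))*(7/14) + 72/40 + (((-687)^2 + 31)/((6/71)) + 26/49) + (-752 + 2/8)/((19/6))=51581276655031/9235520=5585097.17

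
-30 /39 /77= -10 /1001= -0.01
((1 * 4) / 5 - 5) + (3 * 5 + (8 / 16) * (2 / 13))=707 / 65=10.88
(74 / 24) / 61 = 0.05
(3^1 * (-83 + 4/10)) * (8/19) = -9912/95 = -104.34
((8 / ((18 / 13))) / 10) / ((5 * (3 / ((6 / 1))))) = 52 / 225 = 0.23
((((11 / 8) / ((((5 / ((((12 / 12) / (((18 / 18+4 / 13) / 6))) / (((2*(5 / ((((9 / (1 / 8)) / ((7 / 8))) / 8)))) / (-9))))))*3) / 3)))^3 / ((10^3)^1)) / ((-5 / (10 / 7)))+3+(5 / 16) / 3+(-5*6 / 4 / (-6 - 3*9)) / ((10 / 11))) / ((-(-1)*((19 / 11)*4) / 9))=139023544677735729 / 28015768375000000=4.962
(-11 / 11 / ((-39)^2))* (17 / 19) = -17 / 28899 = -0.00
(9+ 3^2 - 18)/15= 0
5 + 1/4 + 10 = 61/4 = 15.25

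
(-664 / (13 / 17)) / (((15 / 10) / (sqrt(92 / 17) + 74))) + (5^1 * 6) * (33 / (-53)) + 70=-88436992 / 2067-2656 * sqrt(391) / 39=-44131.83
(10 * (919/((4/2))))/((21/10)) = 45950/21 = 2188.10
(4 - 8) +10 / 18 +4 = 5 / 9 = 0.56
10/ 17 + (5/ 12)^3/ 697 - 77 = -92031427/ 1204416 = -76.41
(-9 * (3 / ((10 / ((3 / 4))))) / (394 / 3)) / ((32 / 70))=-1701 / 50432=-0.03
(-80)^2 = 6400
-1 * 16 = -16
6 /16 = 3 /8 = 0.38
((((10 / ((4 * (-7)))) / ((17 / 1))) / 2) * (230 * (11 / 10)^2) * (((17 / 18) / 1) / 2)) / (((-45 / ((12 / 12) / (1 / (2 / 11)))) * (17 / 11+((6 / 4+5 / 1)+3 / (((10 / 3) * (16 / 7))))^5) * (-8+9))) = 3647733760000 / 10183484638544399091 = 0.00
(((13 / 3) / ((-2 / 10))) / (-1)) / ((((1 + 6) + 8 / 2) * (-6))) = -65 / 198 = -0.33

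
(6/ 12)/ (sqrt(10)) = sqrt(10)/ 20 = 0.16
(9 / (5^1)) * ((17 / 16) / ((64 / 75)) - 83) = -753453 / 5120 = -147.16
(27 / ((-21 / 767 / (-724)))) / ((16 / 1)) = 1249443 / 28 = 44622.96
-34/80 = -17/40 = -0.42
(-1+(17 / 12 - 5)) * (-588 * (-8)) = -21560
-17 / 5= -3.40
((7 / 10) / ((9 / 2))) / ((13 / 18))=14 / 65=0.22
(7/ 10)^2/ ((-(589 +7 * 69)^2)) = -49/ 114918400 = -0.00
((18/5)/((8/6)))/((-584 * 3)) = -9/5840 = -0.00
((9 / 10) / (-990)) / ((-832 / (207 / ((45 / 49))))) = 1127 / 4576000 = 0.00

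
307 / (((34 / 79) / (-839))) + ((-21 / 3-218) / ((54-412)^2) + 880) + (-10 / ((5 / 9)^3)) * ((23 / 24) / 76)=-2473879645241633 / 4139697200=-597599.18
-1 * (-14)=14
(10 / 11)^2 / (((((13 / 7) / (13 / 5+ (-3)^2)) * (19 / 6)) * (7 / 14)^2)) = 194880 / 29887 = 6.52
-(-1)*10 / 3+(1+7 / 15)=24 / 5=4.80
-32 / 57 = -0.56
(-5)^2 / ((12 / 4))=25 / 3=8.33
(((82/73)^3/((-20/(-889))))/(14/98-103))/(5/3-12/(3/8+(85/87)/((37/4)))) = 5308438155391/201943470707400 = 0.03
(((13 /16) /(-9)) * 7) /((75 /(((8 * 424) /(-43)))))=19292 /29025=0.66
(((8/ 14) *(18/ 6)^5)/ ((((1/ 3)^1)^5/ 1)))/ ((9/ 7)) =26244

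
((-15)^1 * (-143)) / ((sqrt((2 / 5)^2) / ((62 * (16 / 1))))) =5319600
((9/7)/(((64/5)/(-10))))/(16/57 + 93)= -12825/1191008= -0.01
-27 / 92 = -0.29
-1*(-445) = 445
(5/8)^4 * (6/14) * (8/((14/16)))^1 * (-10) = -9375/1568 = -5.98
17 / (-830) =-17 / 830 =-0.02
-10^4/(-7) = 1428.57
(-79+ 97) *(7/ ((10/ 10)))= 126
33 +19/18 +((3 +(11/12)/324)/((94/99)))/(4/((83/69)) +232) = 27022008971/793155456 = 34.07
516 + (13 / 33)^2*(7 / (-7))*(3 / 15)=2809451 / 5445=515.97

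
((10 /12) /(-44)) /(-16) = 5 /4224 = 0.00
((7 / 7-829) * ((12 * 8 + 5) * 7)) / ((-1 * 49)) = 83628 / 7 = 11946.86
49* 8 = 392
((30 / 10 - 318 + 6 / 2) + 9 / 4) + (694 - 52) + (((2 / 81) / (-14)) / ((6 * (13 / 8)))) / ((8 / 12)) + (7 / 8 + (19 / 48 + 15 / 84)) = 5622163 / 16848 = 333.70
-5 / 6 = -0.83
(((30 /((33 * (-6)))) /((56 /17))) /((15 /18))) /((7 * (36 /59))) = -1003 /77616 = -0.01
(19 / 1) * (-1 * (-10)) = 190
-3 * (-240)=720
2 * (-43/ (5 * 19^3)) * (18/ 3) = -516/ 34295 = -0.02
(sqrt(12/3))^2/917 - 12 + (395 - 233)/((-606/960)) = -24879640/92617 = -268.63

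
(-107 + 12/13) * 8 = -11032/13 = -848.62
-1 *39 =-39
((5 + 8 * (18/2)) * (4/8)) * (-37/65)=-2849/130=-21.92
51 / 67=0.76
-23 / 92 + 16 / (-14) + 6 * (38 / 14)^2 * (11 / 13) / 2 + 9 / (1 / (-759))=-17361285 / 2548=-6813.69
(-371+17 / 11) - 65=-4779 / 11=-434.45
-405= -405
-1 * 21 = -21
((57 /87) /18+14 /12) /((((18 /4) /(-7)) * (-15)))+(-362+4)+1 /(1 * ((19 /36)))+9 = -232291301 /669465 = -346.98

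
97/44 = 2.20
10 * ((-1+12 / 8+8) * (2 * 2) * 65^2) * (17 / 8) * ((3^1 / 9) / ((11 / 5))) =462509.47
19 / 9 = 2.11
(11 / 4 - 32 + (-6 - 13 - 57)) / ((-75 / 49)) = 20629 / 300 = 68.76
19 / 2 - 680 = -670.50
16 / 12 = 4 / 3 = 1.33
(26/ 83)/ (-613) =-26/ 50879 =-0.00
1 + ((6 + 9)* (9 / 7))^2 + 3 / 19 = 347353 / 931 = 373.10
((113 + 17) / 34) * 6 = 22.94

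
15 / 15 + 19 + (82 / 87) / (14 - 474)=400159 / 20010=20.00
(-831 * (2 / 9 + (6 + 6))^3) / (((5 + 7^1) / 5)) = -460858750 / 729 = -632179.36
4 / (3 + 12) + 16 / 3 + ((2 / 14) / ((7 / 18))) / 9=5.64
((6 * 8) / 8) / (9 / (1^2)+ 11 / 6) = 36 / 65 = 0.55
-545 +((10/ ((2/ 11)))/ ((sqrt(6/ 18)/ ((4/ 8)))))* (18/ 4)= -545 +495* sqrt(3)/ 4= -330.66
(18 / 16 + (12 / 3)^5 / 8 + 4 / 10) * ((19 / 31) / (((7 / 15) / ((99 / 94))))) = 29236383 / 163184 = 179.16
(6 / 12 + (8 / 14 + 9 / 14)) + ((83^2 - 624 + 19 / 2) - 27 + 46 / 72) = 1574963 / 252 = 6249.85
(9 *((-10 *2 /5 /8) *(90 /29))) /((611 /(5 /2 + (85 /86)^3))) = -0.08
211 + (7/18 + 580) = 14245/18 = 791.39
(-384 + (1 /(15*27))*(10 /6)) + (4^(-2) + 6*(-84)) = -3452285 /3888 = -887.93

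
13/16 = 0.81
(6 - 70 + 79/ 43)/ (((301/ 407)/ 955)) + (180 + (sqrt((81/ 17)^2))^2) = -299499782562/ 3740527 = -80068.87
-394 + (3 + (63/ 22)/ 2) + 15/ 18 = -51313/ 132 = -388.73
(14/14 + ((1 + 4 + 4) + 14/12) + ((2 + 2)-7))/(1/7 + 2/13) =4459/162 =27.52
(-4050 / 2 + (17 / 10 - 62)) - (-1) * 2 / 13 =-271069 / 130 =-2085.15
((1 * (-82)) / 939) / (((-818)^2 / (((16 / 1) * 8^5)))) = -10747904 / 157076859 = -0.07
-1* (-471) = 471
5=5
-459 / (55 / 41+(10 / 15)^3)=-280.26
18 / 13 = 1.38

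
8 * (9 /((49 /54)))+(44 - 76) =2320 /49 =47.35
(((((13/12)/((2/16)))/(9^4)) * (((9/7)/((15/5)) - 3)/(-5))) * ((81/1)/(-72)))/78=-0.00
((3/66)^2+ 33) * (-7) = -111811/484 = -231.01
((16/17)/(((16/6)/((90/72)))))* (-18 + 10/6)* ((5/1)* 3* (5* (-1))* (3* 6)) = 9727.94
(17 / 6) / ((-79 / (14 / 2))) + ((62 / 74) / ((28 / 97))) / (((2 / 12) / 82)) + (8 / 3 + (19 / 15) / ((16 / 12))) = 1757272967 / 1227660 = 1431.40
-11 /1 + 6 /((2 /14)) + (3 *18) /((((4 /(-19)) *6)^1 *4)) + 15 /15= 341 /16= 21.31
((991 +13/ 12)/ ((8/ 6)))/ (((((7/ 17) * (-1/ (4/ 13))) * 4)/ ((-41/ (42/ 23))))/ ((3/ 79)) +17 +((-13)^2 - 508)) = -190849055/ 80981376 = -2.36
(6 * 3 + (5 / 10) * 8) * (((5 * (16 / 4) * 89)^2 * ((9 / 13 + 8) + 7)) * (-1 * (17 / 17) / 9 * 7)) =-33179484800 / 39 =-850756020.51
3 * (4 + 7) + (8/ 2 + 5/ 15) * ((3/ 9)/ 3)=33.48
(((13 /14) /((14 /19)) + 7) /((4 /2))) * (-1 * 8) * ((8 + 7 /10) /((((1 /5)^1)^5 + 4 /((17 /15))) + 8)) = -1496563125 /60026666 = -24.93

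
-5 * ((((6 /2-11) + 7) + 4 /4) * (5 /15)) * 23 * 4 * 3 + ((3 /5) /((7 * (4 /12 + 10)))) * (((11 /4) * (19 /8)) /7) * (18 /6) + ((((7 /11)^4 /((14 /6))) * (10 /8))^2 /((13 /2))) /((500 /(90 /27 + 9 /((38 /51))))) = 598497793996803 /25736304524490560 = 0.02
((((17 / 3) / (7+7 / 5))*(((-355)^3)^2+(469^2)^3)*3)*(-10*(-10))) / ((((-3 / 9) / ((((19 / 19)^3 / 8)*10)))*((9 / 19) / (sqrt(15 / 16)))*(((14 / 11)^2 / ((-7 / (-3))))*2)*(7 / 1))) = -154425545184128574186875*sqrt(15) / 296352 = -2018166115724310741.69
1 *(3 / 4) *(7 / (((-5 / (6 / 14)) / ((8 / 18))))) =-1 / 5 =-0.20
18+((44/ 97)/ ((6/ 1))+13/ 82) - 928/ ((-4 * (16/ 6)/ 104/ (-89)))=-19214965361/ 23862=-805253.77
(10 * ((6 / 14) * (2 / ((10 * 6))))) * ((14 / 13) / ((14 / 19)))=19 / 91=0.21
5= 5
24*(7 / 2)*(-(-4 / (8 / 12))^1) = 504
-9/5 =-1.80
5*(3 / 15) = 1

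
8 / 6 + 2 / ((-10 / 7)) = -1 / 15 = -0.07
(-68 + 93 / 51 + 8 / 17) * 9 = -10053 / 17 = -591.35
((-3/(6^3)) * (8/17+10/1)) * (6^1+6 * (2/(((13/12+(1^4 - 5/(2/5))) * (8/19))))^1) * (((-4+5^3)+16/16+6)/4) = -5696/375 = -15.19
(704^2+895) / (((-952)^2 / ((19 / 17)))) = 9433709 / 15407168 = 0.61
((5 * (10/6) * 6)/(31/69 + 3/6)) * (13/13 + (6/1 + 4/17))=848700/2227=381.10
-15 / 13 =-1.15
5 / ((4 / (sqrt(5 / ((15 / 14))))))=5 * sqrt(42) / 12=2.70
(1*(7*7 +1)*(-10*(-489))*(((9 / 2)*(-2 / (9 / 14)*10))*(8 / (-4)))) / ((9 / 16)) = 365120000 / 3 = 121706666.67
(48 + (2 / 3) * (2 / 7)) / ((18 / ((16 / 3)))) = 8096 / 567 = 14.28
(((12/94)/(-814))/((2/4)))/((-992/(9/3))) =9/9487984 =0.00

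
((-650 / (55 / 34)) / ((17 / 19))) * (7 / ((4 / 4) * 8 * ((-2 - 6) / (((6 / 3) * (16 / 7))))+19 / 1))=-6916 / 11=-628.73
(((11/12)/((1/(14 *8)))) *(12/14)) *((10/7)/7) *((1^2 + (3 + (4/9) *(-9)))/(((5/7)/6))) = 0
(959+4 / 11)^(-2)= 121 / 111365809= 0.00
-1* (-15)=15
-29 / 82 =-0.35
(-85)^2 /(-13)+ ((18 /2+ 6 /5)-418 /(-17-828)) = -460588 /845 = -545.07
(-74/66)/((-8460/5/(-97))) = -3589/55836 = -0.06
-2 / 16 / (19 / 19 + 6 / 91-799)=91 / 580896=0.00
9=9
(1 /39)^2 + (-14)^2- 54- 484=-520181 /1521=-342.00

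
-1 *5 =-5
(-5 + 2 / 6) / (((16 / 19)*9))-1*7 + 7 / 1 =-133 / 216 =-0.62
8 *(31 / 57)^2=7688 / 3249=2.37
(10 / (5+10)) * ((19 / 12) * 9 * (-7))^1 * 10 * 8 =-5320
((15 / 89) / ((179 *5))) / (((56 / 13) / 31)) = 1209 / 892136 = 0.00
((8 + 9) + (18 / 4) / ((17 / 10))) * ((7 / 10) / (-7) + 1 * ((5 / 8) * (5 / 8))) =15531 / 2720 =5.71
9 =9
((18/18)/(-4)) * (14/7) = -1/2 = -0.50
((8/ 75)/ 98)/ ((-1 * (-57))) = 4/ 209475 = 0.00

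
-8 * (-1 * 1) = 8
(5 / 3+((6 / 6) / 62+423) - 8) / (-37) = -77503 / 6882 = -11.26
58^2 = 3364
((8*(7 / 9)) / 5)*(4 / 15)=224 / 675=0.33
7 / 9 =0.78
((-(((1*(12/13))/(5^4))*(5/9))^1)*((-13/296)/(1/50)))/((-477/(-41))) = 41/264735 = 0.00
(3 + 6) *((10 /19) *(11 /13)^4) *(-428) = -563971320 /542659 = -1039.27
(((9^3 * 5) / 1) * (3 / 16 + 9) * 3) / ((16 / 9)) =14467005 / 256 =56511.74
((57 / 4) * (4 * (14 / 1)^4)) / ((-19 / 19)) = -2189712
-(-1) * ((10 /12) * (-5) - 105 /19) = -9.69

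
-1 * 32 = -32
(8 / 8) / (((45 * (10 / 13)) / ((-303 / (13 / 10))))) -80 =-1301 / 15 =-86.73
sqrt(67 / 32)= sqrt(134) / 8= 1.45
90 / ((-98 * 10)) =-9 / 98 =-0.09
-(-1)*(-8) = -8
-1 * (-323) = 323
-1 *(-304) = 304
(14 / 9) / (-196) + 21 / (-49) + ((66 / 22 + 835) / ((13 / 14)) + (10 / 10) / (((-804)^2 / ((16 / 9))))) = 59693164499 / 66176838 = 902.03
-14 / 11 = -1.27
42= 42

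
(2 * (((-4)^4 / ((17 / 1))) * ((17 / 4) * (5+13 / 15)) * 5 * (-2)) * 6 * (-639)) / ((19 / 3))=86372352 / 19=4545913.26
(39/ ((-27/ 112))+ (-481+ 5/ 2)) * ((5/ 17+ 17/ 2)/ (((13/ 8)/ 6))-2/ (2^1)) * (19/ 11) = -117151625/ 3366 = -34804.40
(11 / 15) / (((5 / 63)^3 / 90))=16503102 / 125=132024.82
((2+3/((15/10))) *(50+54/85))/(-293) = -17216/24905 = -0.69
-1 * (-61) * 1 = 61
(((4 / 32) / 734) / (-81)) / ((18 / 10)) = -5 / 4280688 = -0.00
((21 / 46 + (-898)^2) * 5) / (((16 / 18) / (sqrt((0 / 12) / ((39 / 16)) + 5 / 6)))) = 556419075 * sqrt(30) / 736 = 4140805.42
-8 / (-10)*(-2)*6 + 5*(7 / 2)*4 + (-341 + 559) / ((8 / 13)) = 8293 / 20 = 414.65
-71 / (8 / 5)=-355 / 8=-44.38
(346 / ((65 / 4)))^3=2650991104 / 274625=9653.13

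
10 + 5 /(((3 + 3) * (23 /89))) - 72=-8111 /138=-58.78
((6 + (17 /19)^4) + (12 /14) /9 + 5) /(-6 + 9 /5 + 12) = 160593670 /106732899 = 1.50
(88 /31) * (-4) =-352 /31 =-11.35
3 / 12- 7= -27 / 4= -6.75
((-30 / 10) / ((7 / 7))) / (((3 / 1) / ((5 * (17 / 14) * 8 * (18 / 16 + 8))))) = -6205 / 14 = -443.21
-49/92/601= -49/55292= -0.00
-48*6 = -288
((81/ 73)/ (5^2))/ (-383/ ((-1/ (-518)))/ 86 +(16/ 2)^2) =-3483/ 176012125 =-0.00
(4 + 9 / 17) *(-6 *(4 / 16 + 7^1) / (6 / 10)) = -11165 / 34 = -328.38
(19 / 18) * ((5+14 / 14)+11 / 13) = 1691 / 234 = 7.23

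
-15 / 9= -5 / 3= -1.67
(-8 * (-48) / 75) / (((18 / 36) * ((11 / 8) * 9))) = 2048 / 2475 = 0.83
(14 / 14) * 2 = 2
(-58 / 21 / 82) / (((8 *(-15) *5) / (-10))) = -29 / 51660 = -0.00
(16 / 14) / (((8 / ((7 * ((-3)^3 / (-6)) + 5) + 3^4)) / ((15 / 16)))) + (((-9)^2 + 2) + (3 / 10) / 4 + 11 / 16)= 111439 / 1120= 99.50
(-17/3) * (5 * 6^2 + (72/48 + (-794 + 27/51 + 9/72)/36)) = -260243/288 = -903.62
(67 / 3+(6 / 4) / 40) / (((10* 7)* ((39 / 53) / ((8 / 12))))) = 3127 / 10800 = 0.29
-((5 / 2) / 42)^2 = -25 / 7056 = -0.00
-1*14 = -14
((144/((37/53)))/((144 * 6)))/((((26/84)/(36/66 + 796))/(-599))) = -149782346/407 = -368015.59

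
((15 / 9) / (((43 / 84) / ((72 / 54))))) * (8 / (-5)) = -896 / 129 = -6.95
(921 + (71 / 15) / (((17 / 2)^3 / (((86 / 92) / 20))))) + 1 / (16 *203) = 25351976835469 / 27526556400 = 921.00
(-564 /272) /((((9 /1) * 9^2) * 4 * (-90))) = 47 /5948640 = 0.00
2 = 2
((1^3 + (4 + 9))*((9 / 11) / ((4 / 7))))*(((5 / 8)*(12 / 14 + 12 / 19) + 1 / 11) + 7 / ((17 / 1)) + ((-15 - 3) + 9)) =-47425329 / 312664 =-151.68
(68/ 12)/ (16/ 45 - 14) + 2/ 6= -151/ 1842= -0.08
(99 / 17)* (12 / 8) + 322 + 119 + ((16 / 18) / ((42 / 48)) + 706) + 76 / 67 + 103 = 180954721 / 143514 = 1260.89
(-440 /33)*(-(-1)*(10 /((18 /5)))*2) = -2000 /27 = -74.07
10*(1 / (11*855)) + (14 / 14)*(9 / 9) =1883 / 1881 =1.00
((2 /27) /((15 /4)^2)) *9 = 32 /675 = 0.05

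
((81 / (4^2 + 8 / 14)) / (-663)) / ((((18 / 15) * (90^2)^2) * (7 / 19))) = -19 / 74754576000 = -0.00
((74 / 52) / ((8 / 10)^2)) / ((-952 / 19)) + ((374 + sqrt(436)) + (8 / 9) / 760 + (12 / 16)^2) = 2 *sqrt(109) + 126814988687 / 338607360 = 395.40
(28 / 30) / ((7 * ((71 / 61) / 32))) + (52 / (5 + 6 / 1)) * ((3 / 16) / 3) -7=-142399 / 46860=-3.04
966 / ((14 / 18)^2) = 11178 / 7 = 1596.86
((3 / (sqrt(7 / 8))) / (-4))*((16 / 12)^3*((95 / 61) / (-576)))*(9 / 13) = 95*sqrt(14) / 99918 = 0.00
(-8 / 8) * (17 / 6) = -17 / 6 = -2.83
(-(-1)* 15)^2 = 225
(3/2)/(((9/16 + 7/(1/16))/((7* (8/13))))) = 1344/23413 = 0.06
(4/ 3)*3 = 4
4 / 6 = 2 / 3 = 0.67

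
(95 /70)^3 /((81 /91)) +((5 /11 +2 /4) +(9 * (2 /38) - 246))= -1604383453 /6636168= -241.76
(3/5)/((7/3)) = 9/35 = 0.26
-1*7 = -7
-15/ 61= -0.25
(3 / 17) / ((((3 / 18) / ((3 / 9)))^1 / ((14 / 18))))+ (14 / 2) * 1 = 371 / 51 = 7.27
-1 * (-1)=1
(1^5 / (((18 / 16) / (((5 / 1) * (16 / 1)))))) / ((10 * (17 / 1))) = 64 / 153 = 0.42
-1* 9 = -9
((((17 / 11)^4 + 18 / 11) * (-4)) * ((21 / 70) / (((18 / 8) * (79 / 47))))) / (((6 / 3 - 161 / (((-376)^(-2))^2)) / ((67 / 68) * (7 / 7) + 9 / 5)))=4783782811 / 2372768000540095794075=0.00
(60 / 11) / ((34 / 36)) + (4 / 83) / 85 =448244 / 77605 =5.78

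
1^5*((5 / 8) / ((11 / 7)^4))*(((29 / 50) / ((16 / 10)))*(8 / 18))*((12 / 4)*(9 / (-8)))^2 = 5639949 / 29984768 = 0.19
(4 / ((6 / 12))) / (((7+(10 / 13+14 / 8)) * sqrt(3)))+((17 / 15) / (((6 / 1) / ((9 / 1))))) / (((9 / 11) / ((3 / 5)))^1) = 416 * sqrt(3) / 1485+187 / 150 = 1.73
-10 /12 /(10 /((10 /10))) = -1 /12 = -0.08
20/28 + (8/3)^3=3719/189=19.68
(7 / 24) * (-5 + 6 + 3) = 7 / 6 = 1.17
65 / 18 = 3.61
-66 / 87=-22 / 29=-0.76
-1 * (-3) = 3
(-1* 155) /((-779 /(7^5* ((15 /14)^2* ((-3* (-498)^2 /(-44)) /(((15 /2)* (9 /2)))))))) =16481415825 /8569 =1923376.80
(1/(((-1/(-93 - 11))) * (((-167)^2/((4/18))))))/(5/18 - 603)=-416/302567761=-0.00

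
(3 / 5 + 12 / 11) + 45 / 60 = 537 / 220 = 2.44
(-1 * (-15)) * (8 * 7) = 840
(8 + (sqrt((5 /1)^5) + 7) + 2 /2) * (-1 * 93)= -2325 * sqrt(5)- 1488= -6686.86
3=3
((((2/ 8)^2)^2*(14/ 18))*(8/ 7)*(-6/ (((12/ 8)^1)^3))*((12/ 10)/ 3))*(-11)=11/ 405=0.03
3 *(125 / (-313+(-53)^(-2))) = -351125 / 293072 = -1.20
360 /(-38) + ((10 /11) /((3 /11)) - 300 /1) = -17450 /57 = -306.14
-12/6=-2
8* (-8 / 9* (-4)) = 28.44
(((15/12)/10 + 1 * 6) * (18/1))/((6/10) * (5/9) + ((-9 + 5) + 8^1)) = 1323/52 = 25.44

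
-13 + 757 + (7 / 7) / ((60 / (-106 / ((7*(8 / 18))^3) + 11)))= 490050739 / 658560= 744.12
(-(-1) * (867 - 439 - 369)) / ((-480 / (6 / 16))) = -59 / 1280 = -0.05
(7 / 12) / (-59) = -7 / 708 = -0.01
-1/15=-0.07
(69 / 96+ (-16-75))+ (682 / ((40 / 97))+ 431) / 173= -2165409 / 27680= -78.23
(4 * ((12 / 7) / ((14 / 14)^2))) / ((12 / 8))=4.57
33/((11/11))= 33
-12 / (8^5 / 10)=-15 / 4096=-0.00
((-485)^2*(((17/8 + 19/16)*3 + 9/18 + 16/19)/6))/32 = 268862175/19456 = 13818.99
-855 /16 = -53.44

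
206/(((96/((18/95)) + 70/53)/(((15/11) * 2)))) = 98262/88847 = 1.11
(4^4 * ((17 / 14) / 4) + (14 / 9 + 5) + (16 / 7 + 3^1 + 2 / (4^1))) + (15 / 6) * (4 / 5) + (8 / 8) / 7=92.20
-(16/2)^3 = -512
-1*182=-182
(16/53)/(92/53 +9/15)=0.13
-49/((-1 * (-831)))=-49/831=-0.06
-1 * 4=-4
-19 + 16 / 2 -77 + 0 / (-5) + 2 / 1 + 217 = 131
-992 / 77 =-12.88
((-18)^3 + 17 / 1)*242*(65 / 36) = -45734975 / 18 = -2540831.94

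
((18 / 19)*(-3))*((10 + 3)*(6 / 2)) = -2106 / 19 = -110.84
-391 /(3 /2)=-782 /3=-260.67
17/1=17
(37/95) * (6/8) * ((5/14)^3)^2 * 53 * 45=827296875/572244736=1.45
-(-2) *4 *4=32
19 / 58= 0.33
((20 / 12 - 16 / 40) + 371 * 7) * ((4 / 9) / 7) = 155896 / 945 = 164.97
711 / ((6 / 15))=3555 / 2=1777.50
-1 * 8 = -8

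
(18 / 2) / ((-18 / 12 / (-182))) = 1092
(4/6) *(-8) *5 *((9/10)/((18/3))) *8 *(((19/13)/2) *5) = -1520/13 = -116.92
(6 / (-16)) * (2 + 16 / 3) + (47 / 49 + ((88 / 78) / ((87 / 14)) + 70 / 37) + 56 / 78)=24620173 / 24606036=1.00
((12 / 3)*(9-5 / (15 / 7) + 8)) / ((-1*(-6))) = 88 / 9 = 9.78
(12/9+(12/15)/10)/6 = 53/225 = 0.24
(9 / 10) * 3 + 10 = 127 / 10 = 12.70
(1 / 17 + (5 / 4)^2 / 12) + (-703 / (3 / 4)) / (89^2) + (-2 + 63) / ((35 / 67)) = 116.84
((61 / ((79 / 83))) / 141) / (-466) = -5063 / 5190774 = -0.00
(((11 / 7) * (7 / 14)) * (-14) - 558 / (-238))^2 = 1060900 / 14161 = 74.92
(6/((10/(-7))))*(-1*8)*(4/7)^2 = 384/35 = 10.97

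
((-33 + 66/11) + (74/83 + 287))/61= 4.28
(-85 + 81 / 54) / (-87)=167 / 174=0.96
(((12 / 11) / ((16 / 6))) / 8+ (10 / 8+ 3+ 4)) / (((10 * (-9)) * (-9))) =0.01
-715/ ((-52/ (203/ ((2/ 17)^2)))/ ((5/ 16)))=16133425/ 256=63021.19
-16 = -16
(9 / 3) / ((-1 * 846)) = -1 / 282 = -0.00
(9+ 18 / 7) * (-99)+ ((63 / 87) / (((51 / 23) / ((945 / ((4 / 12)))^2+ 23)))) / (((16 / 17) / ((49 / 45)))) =27729594349 / 9135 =3035533.04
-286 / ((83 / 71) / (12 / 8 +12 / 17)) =-539.67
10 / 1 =10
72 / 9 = 8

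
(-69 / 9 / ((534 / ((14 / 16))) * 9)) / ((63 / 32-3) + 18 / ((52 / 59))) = -4186 / 58155003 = -0.00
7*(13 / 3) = 91 / 3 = 30.33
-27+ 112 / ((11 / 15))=1383 / 11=125.73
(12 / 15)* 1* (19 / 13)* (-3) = -228 / 65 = -3.51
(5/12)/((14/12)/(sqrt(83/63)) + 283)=23489/15953523 - 7* sqrt(581)/31907046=0.00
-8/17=-0.47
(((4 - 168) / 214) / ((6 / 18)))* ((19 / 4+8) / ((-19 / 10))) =31365 / 2033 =15.43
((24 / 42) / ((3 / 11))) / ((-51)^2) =44 / 54621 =0.00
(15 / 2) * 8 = 60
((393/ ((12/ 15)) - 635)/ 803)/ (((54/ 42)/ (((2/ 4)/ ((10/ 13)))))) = -10465/ 115632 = -0.09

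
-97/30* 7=-679/30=-22.63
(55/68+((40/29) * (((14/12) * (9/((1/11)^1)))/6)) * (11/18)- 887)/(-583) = 15440141/10347084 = 1.49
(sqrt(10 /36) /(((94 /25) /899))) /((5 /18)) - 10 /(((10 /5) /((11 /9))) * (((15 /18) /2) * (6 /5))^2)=429.21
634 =634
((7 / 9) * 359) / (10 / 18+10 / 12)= 5026 / 25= 201.04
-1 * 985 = -985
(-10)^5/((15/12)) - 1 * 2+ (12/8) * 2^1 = -79999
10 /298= 5 /149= 0.03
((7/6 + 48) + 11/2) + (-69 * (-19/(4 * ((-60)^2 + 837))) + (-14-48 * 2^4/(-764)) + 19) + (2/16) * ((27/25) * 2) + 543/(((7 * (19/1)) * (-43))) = 60.92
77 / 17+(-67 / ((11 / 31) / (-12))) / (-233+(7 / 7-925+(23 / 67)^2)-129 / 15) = 4215585383 / 1630593063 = 2.59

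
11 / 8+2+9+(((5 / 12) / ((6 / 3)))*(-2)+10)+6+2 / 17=28.08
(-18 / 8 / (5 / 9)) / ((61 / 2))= -81 / 610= -0.13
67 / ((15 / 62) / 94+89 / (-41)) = -16009516 / 518077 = -30.90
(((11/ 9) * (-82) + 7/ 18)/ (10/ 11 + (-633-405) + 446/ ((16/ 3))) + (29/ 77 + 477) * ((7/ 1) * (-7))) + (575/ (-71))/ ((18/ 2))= -13796006042287/ 589768245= -23392.25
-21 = -21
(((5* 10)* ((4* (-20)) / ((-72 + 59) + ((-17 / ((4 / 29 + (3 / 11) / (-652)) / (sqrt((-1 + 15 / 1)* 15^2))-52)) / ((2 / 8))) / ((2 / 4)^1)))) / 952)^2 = 1365698903677721012537646297360000000* sqrt(14) / 1315207450441623250668813257932112575838513 + 3660230503182172534912689498084547842250000 / 22358526657507595261369825384845913789254721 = 0.16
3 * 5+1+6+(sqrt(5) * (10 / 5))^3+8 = 30+40 * sqrt(5) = 119.44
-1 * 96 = -96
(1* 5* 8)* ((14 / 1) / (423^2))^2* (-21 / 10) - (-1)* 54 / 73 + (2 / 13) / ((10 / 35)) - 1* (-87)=894045934774160 / 10127597367303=88.28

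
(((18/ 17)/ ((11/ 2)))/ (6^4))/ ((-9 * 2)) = -1/ 121176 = -0.00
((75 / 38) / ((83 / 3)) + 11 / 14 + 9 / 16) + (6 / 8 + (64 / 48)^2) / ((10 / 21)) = 17824591 / 2649360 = 6.73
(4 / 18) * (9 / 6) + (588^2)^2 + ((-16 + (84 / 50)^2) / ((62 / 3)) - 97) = 6948199343624188 / 58125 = 119538913438.70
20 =20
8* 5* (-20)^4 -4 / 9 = 57599996 / 9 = 6399999.56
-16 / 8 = -2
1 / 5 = 0.20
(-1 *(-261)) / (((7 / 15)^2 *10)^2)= 528525 / 9604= 55.03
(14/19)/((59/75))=1050/1121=0.94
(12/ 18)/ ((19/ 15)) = 10/ 19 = 0.53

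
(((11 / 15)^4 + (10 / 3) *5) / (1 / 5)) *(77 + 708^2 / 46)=216660463573 / 232875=930372.36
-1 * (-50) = 50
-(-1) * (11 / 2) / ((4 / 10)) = 55 / 4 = 13.75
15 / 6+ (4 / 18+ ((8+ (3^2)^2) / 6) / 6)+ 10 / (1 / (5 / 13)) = 4231 / 468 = 9.04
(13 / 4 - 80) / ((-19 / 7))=2149 / 76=28.28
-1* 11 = -11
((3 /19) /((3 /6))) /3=2 /19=0.11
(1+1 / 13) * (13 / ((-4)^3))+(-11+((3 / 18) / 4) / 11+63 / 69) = -250213 / 24288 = -10.30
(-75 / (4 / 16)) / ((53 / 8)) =-2400 / 53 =-45.28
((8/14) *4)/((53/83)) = 1328/371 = 3.58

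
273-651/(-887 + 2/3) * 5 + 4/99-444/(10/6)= 13573808/1316205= 10.31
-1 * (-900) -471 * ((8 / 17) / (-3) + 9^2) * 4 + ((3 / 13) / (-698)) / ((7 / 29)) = -163491776471 / 1079806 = -151408.47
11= 11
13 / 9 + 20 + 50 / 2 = 418 / 9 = 46.44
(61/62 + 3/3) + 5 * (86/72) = 8879/1116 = 7.96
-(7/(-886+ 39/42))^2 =-9604/153536881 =-0.00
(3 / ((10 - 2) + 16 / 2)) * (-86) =-129 / 8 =-16.12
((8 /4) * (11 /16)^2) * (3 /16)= 363 /2048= 0.18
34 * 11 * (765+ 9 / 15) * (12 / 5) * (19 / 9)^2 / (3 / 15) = 15313587.91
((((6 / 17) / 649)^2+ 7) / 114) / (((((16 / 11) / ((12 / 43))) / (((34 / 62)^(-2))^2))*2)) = 786922693969339 / 12081817628656688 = 0.07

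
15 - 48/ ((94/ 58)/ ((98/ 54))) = -16391/ 423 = -38.75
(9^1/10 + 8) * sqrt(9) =267/10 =26.70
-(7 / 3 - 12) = 29 / 3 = 9.67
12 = 12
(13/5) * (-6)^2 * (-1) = -468/5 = -93.60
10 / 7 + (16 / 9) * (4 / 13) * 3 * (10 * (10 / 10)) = 4870 / 273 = 17.84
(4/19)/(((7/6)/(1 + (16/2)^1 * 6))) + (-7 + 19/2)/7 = 2447/266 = 9.20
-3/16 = -0.19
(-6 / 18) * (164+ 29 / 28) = -4621 / 84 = -55.01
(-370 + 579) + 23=232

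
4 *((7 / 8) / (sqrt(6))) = 1.43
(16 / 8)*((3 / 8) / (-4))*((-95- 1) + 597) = -1503 / 16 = -93.94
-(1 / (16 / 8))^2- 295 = -1181 / 4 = -295.25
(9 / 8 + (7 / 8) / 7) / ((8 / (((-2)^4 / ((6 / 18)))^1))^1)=15 / 2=7.50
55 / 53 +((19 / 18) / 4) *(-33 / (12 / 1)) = 0.31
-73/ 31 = -2.35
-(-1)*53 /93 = 53 /93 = 0.57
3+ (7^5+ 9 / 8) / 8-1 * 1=134593 / 64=2103.02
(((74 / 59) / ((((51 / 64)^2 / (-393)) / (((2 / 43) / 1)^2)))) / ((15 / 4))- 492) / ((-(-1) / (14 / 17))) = -9781095881816 / 24118383735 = -405.55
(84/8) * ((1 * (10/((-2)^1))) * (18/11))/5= -17.18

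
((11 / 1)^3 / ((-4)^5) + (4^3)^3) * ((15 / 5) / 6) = 268434125 / 2048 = 131071.35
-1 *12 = -12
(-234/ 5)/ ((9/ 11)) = -286/ 5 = -57.20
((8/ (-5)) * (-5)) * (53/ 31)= 424/ 31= 13.68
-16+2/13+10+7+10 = 145/13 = 11.15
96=96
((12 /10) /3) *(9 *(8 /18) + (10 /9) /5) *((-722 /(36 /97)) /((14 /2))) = -1330646 /2835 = -469.36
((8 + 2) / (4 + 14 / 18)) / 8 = 45 / 172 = 0.26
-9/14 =-0.64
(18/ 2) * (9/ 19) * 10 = 810/ 19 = 42.63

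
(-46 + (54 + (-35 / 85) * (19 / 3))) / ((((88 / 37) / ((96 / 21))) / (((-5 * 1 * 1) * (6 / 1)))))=-37000 / 119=-310.92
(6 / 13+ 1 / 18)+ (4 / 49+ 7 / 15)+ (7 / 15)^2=40869 / 31850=1.28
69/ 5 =13.80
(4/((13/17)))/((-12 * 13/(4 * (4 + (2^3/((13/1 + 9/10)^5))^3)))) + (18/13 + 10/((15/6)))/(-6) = -101567886323781220800779986336999973/70832074781509025164076276578898193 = -1.43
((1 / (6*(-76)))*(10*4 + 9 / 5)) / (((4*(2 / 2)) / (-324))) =7.42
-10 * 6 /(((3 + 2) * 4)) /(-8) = 3 /8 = 0.38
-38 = -38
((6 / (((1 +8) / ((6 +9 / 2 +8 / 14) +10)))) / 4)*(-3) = -10.54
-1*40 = -40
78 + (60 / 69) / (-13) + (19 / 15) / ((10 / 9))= 79.07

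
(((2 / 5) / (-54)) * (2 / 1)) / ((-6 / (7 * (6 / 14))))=0.01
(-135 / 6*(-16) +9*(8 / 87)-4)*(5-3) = 20696 / 29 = 713.66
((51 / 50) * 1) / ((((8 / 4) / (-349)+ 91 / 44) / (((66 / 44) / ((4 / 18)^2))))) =34551 / 2300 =15.02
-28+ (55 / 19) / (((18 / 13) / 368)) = 126772 / 171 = 741.36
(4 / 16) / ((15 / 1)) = 1 / 60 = 0.02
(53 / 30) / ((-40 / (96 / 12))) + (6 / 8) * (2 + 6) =847 / 150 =5.65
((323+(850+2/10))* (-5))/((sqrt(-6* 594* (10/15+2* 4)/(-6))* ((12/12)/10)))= -29330* sqrt(143)/429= -817.57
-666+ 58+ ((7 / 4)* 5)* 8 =-538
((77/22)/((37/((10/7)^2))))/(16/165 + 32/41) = 169125/768712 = 0.22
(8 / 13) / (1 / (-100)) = -800 / 13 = -61.54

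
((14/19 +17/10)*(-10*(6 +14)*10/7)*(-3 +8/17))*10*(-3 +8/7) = -517634000/15827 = -32705.76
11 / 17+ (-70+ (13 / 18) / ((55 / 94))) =-573218 / 8415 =-68.12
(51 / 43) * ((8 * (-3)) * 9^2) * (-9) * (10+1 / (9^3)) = 8924184 / 43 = 207539.16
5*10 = 50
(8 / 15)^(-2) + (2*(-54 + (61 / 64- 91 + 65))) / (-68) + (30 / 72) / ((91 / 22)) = 3529397 / 594048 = 5.94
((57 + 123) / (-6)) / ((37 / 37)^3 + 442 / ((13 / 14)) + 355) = -15 / 416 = -0.04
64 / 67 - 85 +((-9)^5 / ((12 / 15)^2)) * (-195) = 19286789529 / 1072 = 17991408.14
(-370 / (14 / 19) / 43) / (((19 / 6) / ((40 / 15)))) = -2960 / 301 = -9.83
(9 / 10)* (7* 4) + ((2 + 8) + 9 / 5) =37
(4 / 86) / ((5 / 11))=22 / 215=0.10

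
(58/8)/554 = 29/2216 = 0.01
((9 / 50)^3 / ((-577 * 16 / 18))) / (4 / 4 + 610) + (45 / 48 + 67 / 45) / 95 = 1539747900569 / 60285537000000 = 0.03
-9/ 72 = -1/ 8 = -0.12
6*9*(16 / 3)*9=2592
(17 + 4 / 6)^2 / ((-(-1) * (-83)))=-2809 / 747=-3.76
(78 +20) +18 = 116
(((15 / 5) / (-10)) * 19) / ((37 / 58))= -1653 / 185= -8.94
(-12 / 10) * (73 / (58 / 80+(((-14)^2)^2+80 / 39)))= -0.00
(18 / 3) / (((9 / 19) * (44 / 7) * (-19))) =-7 / 66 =-0.11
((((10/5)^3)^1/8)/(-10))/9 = -1/90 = -0.01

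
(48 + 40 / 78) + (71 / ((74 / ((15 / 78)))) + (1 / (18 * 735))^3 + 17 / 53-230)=-10684043652723326257 / 59033764511631000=-180.98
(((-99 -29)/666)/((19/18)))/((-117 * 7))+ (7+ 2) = 5181941/575757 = 9.00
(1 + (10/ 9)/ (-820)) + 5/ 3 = 1967/ 738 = 2.67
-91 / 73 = -1.25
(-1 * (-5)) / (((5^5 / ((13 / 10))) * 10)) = 0.00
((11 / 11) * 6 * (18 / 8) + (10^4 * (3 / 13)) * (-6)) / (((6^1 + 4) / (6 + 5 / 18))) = -4515593 / 520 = -8683.83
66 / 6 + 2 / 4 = 23 / 2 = 11.50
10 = 10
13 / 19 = 0.68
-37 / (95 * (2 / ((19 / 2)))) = -37 / 20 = -1.85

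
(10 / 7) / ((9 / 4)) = 40 / 63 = 0.63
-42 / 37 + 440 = 16238 / 37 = 438.86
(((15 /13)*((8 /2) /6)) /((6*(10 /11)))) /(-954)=-11 /74412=-0.00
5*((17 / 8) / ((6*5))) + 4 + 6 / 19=4259 / 912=4.67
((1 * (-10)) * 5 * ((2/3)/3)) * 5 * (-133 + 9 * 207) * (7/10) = -605500/9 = -67277.78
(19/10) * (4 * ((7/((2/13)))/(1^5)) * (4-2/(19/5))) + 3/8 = 48063/40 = 1201.58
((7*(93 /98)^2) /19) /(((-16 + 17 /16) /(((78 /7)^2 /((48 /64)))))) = -280642752 /76320587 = -3.68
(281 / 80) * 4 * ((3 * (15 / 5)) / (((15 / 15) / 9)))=22761 / 20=1138.05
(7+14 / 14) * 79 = 632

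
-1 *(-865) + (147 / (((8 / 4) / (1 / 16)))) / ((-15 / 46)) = 68073 / 80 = 850.91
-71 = -71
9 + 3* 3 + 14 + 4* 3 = 44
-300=-300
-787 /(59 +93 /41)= -32267 /2512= -12.85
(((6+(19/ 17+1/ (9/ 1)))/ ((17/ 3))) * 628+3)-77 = 630410/ 867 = 727.12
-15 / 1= -15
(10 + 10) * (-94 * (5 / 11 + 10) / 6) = -108100 / 33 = -3275.76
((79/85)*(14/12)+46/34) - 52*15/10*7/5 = -54449/510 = -106.76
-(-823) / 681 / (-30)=-823 / 20430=-0.04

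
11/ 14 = 0.79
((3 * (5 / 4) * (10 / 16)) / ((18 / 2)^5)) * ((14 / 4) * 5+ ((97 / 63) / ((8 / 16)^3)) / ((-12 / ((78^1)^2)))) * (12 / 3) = -6538825 / 6613488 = -0.99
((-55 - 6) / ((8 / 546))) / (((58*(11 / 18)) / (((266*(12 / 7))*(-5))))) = 85429890 / 319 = 267805.30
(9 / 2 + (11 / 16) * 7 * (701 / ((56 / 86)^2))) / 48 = 14265703 / 86016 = 165.85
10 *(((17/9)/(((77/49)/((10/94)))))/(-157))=-0.01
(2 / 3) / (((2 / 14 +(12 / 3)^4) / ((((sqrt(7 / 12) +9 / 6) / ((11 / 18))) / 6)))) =7* sqrt(21) / 59169 +21 / 19723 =0.00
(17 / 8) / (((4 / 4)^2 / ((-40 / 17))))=-5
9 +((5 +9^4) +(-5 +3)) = 6573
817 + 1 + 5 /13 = 10639 /13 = 818.38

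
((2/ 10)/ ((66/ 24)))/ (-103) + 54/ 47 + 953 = 254046737/ 266255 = 954.15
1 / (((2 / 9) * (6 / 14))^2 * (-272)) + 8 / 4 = 1735 / 1088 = 1.59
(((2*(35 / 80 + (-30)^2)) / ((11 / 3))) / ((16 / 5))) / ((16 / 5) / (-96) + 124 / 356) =487.28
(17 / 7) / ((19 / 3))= 51 / 133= 0.38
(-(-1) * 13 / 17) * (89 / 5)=1157 / 85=13.61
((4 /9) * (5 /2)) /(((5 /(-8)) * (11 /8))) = -1.29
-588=-588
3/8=0.38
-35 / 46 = -0.76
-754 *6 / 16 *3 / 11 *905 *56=-42989310 / 11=-3908119.09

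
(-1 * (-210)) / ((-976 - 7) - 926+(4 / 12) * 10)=-630 / 5717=-0.11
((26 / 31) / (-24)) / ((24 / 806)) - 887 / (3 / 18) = -766537 / 144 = -5323.17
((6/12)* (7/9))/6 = 7/108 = 0.06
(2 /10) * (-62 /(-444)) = 31 /1110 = 0.03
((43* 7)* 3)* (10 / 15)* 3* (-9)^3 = -1316574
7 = 7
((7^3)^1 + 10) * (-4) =-1412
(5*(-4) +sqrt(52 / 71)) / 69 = -20 / 69 +2*sqrt(923) / 4899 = -0.28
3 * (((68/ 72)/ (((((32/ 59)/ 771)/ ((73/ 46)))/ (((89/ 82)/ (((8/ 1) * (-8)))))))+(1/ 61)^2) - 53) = -15372543257059/ 57489866752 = -267.40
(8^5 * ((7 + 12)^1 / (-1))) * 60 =-37355520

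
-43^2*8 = -14792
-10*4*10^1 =-400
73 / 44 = 1.66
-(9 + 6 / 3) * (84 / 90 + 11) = -1969 / 15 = -131.27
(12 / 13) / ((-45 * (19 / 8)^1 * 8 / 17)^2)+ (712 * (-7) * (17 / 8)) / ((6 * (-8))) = 11183320171 / 50684400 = 220.65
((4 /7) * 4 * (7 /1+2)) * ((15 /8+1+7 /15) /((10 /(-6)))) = -7218 /175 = -41.25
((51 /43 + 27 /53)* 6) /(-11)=-23184 /25069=-0.92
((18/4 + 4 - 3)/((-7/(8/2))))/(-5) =22/35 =0.63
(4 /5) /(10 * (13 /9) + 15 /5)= 0.05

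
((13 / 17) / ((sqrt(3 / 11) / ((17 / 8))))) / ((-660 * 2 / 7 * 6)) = -91 * sqrt(33) / 190080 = -0.00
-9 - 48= -57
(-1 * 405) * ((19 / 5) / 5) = -1539 / 5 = -307.80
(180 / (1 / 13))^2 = 5475600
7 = 7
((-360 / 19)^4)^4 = 79586611099464008843919360000000000000000 / 288441413567621167681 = 275919501693906412483.37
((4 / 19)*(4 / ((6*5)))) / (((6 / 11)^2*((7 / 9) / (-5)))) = -242 / 399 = -0.61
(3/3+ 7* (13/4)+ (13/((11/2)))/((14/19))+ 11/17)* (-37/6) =-170.23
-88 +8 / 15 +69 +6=-187 / 15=-12.47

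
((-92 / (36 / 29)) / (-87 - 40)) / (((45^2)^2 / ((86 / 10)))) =28681 / 23435071875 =0.00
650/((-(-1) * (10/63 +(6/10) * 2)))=102375/214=478.39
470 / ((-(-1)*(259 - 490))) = -470 / 231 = -2.03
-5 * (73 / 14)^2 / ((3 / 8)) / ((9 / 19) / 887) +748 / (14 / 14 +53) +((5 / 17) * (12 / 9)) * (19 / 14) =-5089104926 / 7497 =-678818.85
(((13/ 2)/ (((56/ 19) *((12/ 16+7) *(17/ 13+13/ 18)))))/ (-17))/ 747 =-169/ 15309350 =-0.00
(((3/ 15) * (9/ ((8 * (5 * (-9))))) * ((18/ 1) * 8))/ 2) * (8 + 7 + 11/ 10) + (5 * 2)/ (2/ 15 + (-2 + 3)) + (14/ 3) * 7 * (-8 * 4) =-13289399/ 12750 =-1042.31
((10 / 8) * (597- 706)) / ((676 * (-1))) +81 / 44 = 60751 / 29744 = 2.04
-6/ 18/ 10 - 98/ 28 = -53/ 15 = -3.53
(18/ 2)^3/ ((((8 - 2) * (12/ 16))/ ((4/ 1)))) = 648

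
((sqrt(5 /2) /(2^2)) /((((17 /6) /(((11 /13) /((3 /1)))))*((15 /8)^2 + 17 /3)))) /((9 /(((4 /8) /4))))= 22*sqrt(10) /1168869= 0.00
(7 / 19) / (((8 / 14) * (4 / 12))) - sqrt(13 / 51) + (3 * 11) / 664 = 25029 / 12616 - sqrt(663) / 51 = 1.48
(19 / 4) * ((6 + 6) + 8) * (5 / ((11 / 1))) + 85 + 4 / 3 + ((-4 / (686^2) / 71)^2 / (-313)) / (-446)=41630046088759091246365 / 321429930025514742894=129.52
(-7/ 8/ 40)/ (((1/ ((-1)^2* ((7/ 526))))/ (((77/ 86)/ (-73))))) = 3773/ 1056712960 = 0.00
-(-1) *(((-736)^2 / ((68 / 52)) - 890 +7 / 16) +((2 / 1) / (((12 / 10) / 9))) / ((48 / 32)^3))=1011888143 / 2448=413353.00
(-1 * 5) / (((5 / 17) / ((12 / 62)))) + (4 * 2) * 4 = 890 / 31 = 28.71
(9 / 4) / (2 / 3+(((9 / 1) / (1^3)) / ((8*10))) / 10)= 5400 / 1627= 3.32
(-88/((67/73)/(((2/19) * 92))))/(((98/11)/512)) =-3328557056/62377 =-53361.93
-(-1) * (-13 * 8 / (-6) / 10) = 26 / 15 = 1.73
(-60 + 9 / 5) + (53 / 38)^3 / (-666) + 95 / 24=-9911985667 / 182723760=-54.25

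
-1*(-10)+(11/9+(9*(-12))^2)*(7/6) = 735449/54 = 13619.43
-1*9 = -9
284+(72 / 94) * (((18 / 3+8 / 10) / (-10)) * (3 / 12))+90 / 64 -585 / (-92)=252205717 / 864800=291.63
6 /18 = 1 /3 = 0.33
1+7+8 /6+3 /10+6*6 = 45.63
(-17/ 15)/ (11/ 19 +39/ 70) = -4522/ 4533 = -1.00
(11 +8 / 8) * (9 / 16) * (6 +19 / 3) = 333 / 4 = 83.25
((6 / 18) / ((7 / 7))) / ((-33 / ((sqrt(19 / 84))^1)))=-sqrt(399) / 4158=-0.00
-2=-2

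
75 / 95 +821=15614 / 19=821.79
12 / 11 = 1.09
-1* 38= -38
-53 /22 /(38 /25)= -1325 /836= -1.58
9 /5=1.80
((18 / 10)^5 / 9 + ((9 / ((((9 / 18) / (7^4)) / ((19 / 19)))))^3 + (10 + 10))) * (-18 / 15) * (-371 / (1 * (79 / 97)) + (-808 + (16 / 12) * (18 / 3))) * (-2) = -300247927313624076340884 / 1234375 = -243238827190784061.85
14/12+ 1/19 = 139/114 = 1.22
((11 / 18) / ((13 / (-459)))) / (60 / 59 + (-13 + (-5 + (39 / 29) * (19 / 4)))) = 639914 / 314223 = 2.04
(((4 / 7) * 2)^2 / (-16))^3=-64 / 117649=-0.00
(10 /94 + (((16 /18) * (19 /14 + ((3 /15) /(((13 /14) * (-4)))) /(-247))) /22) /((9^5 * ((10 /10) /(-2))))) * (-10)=-2189914977002 /2058556022523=-1.06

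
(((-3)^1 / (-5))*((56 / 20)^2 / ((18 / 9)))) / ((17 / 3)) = 882 / 2125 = 0.42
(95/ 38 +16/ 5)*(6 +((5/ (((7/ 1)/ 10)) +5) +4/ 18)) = 21983/ 210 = 104.68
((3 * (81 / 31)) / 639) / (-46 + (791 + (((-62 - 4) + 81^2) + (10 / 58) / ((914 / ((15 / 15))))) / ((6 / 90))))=0.00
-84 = -84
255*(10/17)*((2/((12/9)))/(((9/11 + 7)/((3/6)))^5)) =0.00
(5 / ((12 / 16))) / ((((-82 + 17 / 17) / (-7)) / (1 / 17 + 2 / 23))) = 2660 / 31671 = 0.08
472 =472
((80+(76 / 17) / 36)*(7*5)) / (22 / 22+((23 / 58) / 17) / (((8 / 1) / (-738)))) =-14220440 / 5841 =-2434.59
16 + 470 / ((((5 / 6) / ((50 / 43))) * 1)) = 28888 / 43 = 671.81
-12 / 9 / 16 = -1 / 12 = -0.08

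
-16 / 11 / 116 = -4 / 319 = -0.01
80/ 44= 20/ 11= 1.82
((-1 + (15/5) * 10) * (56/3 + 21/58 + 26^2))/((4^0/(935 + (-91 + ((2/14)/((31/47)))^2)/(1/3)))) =3770698274575/282534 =13345998.27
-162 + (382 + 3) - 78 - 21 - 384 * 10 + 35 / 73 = -271233 / 73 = -3715.52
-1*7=-7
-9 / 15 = -3 / 5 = -0.60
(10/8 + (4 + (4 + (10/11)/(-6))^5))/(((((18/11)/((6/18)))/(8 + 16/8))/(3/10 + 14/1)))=1728679171453/69861528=24744.37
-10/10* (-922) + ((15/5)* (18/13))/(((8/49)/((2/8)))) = 193099/208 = 928.36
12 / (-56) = -3 / 14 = -0.21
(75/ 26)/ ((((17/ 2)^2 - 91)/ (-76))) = 152/ 13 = 11.69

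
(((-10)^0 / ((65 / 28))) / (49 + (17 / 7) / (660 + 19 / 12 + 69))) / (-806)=-859166 / 78775830575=-0.00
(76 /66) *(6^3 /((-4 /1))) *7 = -4788 /11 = -435.27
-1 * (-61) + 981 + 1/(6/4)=3128/3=1042.67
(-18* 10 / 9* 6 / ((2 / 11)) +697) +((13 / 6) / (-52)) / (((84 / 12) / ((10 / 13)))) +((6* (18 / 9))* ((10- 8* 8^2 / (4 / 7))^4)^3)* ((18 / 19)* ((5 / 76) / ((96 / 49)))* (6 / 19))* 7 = 1478989880734031264090591610882642793607461 / 7490028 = 197461195169635048639416500000000000.00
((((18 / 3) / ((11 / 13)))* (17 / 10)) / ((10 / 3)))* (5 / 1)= 1989 / 110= 18.08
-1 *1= -1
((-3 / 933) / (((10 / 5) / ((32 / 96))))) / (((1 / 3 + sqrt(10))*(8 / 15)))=15 / 442864-45*sqrt(10) / 442864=-0.00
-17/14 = -1.21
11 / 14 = 0.79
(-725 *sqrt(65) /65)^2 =8086.54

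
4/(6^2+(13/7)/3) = 84/769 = 0.11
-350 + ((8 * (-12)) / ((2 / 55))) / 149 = -54790 / 149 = -367.72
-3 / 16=-0.19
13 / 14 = 0.93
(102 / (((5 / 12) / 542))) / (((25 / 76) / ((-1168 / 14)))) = -29444700672 / 875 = -33651086.48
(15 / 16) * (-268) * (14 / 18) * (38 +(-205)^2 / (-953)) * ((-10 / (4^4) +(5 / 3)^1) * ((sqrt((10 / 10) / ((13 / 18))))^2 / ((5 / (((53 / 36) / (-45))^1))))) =-462961625 / 26348544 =-17.57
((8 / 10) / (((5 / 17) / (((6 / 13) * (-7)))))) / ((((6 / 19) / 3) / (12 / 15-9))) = 1112412 / 1625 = 684.56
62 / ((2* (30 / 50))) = 155 / 3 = 51.67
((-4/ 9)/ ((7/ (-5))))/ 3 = 0.11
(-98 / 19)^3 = -941192 / 6859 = -137.22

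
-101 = -101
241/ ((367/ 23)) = 5543/ 367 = 15.10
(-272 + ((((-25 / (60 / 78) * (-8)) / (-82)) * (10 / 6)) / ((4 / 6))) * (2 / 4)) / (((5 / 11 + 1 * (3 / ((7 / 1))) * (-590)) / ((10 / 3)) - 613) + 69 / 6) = 580811 / 1425324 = 0.41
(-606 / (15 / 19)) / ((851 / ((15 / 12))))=-1919 / 1702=-1.13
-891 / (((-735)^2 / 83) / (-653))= 5365701 / 60025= 89.39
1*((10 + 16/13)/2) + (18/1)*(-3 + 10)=1711/13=131.62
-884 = -884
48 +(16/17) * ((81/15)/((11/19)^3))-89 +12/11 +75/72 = -34420273/2715240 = -12.68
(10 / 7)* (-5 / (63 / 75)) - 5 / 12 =-5245 / 588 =-8.92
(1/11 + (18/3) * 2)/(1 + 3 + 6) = 133/110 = 1.21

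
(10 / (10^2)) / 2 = 1 / 20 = 0.05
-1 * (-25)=25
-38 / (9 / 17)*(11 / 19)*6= -748 / 3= -249.33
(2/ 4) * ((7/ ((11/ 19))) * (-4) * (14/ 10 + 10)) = -275.67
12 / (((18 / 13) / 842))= 21892 / 3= 7297.33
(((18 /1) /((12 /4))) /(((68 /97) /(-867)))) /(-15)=494.70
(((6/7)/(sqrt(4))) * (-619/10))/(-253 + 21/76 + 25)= 23522/201915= 0.12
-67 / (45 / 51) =-1139 / 15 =-75.93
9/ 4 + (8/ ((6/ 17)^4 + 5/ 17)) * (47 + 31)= 208701165/ 103444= 2017.53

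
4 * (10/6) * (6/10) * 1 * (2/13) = 0.62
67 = 67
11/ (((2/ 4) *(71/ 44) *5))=968/ 355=2.73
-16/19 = -0.84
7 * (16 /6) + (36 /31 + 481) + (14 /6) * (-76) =30085 /93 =323.49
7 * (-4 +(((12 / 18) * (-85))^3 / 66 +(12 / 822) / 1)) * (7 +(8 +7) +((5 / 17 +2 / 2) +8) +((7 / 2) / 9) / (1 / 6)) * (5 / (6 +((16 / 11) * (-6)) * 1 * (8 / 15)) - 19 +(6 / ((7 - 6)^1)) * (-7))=37229747.48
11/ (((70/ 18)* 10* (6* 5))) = 33/ 3500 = 0.01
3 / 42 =1 / 14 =0.07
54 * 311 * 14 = 235116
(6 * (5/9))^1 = 3.33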